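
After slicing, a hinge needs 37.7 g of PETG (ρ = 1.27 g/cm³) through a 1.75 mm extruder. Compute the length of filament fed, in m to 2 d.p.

Extruded volume: 37.7/1.27 = 29.685 cm³ (29685 mm³).
A = π r² = π × 0.875² = 2.4053 mm².
L = V/A = 29685/2.4053 = 12341.5 mm → 12.34 m.

12.34 m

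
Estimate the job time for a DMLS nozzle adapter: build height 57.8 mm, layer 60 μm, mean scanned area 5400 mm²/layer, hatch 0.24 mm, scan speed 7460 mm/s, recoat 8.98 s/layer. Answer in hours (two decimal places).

Layer count = ceil(57.8 / 0.06) = 964.
Per-layer scan distance = 5400 / 0.24, so 22500 mm.
Per-layer scan time: 22500 / 7460 → 3.0161 s.
Per-layer time = 3.0161 + 8.98 = 11.9961 s.
Total: 964 × 11.9961 s = 11564.2404 s → 3.21 hours.

3.21 hours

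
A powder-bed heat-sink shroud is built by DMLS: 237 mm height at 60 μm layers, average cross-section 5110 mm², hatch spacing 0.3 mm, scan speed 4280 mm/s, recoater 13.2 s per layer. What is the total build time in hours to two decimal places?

18.85 hours

Layer count = ceil(237 / 0.06) = 3950.
Scan path per layer: 5110 / 0.3 → 17033.3 mm.
Laser time per layer = 17033.3 / 4280 = 3.9797 s.
Time per layer = 3.9797 + 13.2 = 17.1797 s.
Total: 3950 × 17.1797 s = 67859.815 s → 18.85 hours.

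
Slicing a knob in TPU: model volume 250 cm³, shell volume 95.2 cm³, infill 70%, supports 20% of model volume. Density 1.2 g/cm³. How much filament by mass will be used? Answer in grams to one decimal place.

304.3 g

Volume inside the shell: 250 − 95.2 → 154.8 cm³.
Infill volume: 0.70 × 154.8 → 108.36 cm³.
Support: 0.20 × 250 → 50 cm³.
Deposited volume = 95.2 + 108.36 + 50 = 253.56 cm³.
Mass = 253.56 × 1.2, so 304.272 g.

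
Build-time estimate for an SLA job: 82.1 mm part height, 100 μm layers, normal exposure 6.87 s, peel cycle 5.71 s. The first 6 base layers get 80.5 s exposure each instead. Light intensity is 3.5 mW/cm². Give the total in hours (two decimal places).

2.99 hours

Layers = ⌈82.1/0.1⌉ = 821.
Burn-in layers: 6 × (80.5 + 5.71) → 517.26 s.
Regular layers: 815 × (6.87 + 5.71) → 10252.7 s.
Total = 517.26 + 10252.7 = 10769.96 s = 2.99 hours.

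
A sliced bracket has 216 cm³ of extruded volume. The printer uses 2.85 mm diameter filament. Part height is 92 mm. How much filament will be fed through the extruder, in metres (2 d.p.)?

33.86 m

A = π r² = π × 1.425² = 6.3794 mm².
Length = 216 cm³ / 6.3794 mm² = 216000 / 6.3794 = 33858.98 mm = 33.86 m.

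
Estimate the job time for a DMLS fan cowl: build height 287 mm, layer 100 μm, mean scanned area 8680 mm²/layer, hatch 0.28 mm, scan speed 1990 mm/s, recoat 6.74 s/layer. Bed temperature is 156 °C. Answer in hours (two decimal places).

Number of layers: 287 / 0.1 → 2870 (rounded up).
Scan path per layer = 8680 / 0.28, so 31000 mm.
Laser time per layer = 31000 / 1990, so 15.5779 s.
Per-layer time = 15.5779 + 6.74, so 22.3179 s.
2870 layers × 22.3179 s/layer = 64052.373 s, i.e. 17.79 hours.

17.79 hours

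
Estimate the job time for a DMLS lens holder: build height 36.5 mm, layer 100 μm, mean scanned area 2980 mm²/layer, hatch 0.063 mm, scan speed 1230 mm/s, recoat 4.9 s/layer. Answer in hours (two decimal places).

4.40 hours

Number of layers: 36.5 / 0.1 → 365 (rounded up).
Scan path per layer = 2980 / 0.063, so 47301.6 mm.
Per-layer scan time = 47301.6 / 1230 = 38.4566 s.
Time per layer = 38.4566 + 4.9 = 43.3566 s.
Build time = 365 × 43.3566 = 15825.159 s = 4.40 hours.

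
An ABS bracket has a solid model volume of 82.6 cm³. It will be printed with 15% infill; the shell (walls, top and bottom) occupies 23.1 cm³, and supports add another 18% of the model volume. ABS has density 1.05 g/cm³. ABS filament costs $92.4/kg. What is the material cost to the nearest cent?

Infill region = 82.6 − 23.1 = 59.5 cm³.
Deposited infill = 0.15 × 59.5 = 8.925 cm³.
Support = 0.18 × 82.6, so 14.868 cm³.
Total printed volume = 23.1 + 8.925 + 14.868 = 46.893 cm³.
Mass: 46.893 × 1.05 → 49.23765 g.
Cost = 49.23765 g / 1000 × $92.4/kg = $4.55.

$4.55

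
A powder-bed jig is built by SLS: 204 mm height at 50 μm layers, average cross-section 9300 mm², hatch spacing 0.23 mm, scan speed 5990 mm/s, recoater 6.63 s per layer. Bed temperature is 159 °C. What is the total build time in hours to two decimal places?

Layers = ⌈204/0.05⌉ = 4080.
Per-layer scan distance = 9300 / 0.23, so 40434.8 mm.
Per-layer scan time: 40434.8 / 5990 → 6.7504 s.
Per-layer time: 6.7504 + 6.63 → 13.3804 s.
4080 layers × 13.3804 s/layer = 54592.032 s, i.e. 15.16 hours.

15.16 hours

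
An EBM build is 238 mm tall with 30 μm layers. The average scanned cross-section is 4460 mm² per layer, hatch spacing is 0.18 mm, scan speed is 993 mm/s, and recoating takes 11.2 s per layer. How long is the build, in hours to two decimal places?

79.68 hours

Number of layers: 238 / 0.03 → 7934 (rounded up).
Per-layer scan distance = 4460 / 0.18 = 24777.8 mm.
Beam time per layer = 24777.8 / 993 = 24.9525 s.
Per-layer time: 24.9525 + 11.2 → 36.1525 s.
Build time = 7934 × 36.1525 = 286833.935 s = 79.68 hours.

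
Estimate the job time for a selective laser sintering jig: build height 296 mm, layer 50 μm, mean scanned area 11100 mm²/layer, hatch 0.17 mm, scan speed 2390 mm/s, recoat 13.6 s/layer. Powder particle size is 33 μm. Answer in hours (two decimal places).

Number of layers: 296 / 0.05 → 5920 (rounded up).
Hatch length per layer: 11100 / 0.17 → 65294.1 mm.
Per-layer scan time = 65294.1 / 2390, so 27.3197 s.
Layer cycle = 27.3197 + 13.6 = 40.9197 s.
Total: 5920 × 40.9197 s = 242244.624 s → 67.29 hours.

67.29 hours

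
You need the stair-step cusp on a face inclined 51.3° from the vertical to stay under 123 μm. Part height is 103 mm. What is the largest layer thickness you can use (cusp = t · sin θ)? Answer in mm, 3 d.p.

sin(51.3°) = 0.7804; t_max = 0.123/0.7804 = 0.158 mm.

0.158 mm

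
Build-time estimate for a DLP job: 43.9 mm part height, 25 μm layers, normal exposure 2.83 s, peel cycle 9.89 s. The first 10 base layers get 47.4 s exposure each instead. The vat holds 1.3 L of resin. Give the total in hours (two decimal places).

6.33 hours

Layers = ⌈43.9/0.025⌉ = 1756.
Bottom layers = 10 × (47.4 + 9.89) = 572.9 s.
Regular layers = 1746 × (2.83 + 9.89), so 22209.12 s.
Sum: 572.9 + 22209.12 = 22782.02 s → 6.33 hours.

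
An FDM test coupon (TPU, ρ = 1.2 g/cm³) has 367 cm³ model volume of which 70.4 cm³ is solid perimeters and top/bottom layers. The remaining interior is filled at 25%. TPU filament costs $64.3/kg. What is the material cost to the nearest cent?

$11.15

Infill region = 367 − 70.4, so 296.6 cm³.
Infill volume = 0.25 × 296.6 = 74.15 cm³.
Total extruded = 70.4 + 74.15, so 144.55 cm³.
Mass = 144.55 × 1.2 = 173.46 g.
At $64.3/kg: 173.46/1000 × 64.3 = $11.15.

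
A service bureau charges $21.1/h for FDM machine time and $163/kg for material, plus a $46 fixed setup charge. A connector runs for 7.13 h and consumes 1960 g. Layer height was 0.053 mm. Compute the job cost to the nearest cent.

$515.92

Machine-time cost = 21.1 × 7.13 = $150.443.
Material charge = 163 × 1960/1000, so $319.48.
Total = 150.443 + 319.48 + 46 = 515.923 ≈ $515.92.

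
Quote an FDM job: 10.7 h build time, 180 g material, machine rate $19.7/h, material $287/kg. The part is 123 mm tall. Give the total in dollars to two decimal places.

Time charge: 19.7 × 10.7 → $210.79.
Material cost = 287 × 180/1000 = $51.66.
Job cost: 210.79 + 51.66 = $262.45.

$262.45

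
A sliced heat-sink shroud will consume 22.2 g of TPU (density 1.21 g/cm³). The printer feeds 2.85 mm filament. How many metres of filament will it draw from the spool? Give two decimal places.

2.88 m

Extruded volume: 22.2/1.21 = 18.3471 cm³ (18347.1 mm³).
A = π r² = π × 1.425² = 6.3794 mm².
Length = 18347.1 / 6.3794 = 2875.99 mm = 2.88 m.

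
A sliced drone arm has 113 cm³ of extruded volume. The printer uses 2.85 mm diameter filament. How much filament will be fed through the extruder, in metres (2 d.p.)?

17.71 m

Filament cross-section = π × (2.85/2)² = 6.3794 mm².
L = 113000 mm³ / 6.3794 mm² = 17713.26 mm, i.e. 17.71 m.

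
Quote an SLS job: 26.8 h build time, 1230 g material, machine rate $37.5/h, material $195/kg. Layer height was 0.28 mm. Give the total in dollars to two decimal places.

Time charge = 37.5 × 26.8, so $1005.00.
Material charge: 195 × 1230/1000 → $239.85.
Job cost: 1005.00 + 239.85 = $1244.85.

$1244.85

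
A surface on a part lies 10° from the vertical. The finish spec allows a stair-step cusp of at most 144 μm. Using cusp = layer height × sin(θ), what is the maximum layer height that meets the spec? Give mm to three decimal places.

t = h_c / sin θ = 0.144 / 0.1736 = 0.829 mm.

0.829 mm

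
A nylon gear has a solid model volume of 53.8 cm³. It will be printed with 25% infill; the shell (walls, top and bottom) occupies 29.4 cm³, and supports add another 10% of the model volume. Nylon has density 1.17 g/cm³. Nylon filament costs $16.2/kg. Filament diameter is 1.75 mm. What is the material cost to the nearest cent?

Infill region = 53.8 − 29.4, so 24.4 cm³.
Infill volume = 0.25 × 24.4 = 6.1 cm³.
Support = 0.10 × 53.8 = 5.38 cm³.
Total extruded = 29.4 + 6.1 + 5.38 = 40.88 cm³.
Mass = 40.88 × 1.17, so 47.8296 g.
At $16.2/kg: 47.8296/1000 × 16.2 = $0.77.

$0.77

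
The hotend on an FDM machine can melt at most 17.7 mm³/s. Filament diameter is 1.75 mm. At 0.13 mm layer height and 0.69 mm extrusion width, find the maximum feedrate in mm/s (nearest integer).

Bead cross-section = 0.13 × 0.69 = 0.0897 mm².
v_max = Q/A = 17.7/0.0897 = 197.32 mm/s → 197 mm/s.

197 mm/s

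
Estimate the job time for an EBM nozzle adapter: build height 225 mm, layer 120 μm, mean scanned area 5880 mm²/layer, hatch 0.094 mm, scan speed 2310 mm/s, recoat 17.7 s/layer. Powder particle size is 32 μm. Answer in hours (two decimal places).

23.32 hours

Layers = ⌈225/0.12⌉ = 1875.
Per-layer scan distance: 5880 / 0.094 → 62553.2 mm.
Per-layer scan time: 62553.2 / 2310 → 27.0793 s.
Layer cycle = 27.0793 + 17.7 = 44.7793 s.
Total: 1875 × 44.7793 s = 83961.1875 s → 23.32 hours.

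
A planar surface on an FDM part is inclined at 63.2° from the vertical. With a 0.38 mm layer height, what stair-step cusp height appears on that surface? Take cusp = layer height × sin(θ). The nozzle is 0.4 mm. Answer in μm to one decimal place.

sin(63.2°) = 0.8926, so cusp = 0.38 × 0.8926 = 0.339188 mm → 339.2 μm.

339.2 μm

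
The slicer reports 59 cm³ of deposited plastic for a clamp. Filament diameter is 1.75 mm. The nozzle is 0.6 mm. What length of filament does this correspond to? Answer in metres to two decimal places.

Filament cross-section = π × (1.75/2)² = 2.4053 mm².
L = 59000 mm³ / 2.4053 mm² = 24529.16 mm, i.e. 24.53 m.

24.53 m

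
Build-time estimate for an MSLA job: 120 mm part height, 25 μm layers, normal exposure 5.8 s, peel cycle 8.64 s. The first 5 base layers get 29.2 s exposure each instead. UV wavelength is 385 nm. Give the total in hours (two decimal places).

19.29 hours

Number of layers: 120 / 0.025 → 4800 (rounded up).
Burn-in layers: 5 × (29.2 + 8.64) → 189.2 s.
Normal layers: 4795 × (5.8 + 8.64) → 69239.8 s.
Sum: 189.2 + 69239.8 = 69429 s → 19.29 hours.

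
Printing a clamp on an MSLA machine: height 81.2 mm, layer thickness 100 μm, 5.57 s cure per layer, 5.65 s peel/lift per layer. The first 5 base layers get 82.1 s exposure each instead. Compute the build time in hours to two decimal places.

Layer count = ceil(81.2 / 0.1) = 812.
Base layers = 5 × (82.1 + 5.65), so 438.75 s.
Remaining layers = 807 × (5.57 + 5.65) = 9054.54 s.
Total = 438.75 + 9054.54 = 9493.29 s = 2.64 hours.

2.64 hours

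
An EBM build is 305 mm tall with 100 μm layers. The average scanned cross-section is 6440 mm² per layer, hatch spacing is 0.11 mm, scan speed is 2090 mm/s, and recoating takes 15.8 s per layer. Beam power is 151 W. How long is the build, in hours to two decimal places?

37.12 hours

Layers = ⌈305/0.1⌉ = 3050.
Hatch length per layer = 6440 / 0.11 = 58545.5 mm.
Per-layer scan time = 58545.5 / 2090, so 28.0122 s.
Time per layer = 28.0122 + 15.8, so 43.8122 s.
Build time = 3050 × 43.8122 = 133627.21 s = 37.12 hours.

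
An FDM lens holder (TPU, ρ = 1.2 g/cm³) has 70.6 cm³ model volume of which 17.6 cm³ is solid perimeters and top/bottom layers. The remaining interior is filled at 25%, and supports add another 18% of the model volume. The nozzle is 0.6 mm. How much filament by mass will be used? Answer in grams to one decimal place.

52.3 g

Volume inside the shell = 70.6 − 17.6 = 53 cm³.
Deposited infill = 0.25 × 53 = 13.25 cm³.
Support = 0.18 × 70.6 = 12.708 cm³.
Total printed volume = 17.6 + 13.25 + 12.708, so 43.558 cm³.
Mass = 43.558 × 1.2, so 52.2696 g.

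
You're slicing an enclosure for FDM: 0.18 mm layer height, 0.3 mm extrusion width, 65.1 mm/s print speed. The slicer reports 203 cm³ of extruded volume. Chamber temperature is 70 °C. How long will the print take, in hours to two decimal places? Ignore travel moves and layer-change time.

Line area = 0.18 × 0.3, so 0.054 mm².
Toolpath length = 203 cm³ / 0.054 mm² = 203000 / 0.054 = 3759259.3 mm.
Extrusion time: 3759259.3 / 65.1 → 57745.9 s.
In the requested units: 57745.9 s = 16.04 hours.

16.04 hours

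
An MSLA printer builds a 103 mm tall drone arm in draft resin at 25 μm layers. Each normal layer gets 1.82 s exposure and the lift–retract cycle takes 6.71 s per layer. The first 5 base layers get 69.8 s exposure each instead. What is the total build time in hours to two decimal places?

9.86 hours

Layers = ⌈103/0.025⌉ = 4120.
Bottom layers = 5 × (69.8 + 6.71), so 382.55 s.
Normal layers = 4115 × (1.82 + 6.71) = 35100.95 s.
Total = 382.55 + 35100.95 = 35483.5 s = 9.86 hours.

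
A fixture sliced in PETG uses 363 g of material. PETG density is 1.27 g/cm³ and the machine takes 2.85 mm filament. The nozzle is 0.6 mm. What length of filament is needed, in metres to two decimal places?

Extruded volume: 363/1.27 = 285.8268 cm³ (285826.8 mm³).
A = π r² = π × 1.425² = 6.3794 mm².
L = V/A = 285826.8/6.3794 = 44804.65 mm → 44.80 m.

44.80 m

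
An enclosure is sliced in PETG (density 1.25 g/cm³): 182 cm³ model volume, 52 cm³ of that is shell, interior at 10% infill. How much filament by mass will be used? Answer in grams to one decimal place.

Infill region = 182 − 52 = 130 cm³.
Deposited infill = 0.10 × 130 = 13 cm³.
Deposited volume: 52 + 13 → 65 cm³.
Mass = 65 × 1.25 = 81.25 g.

81.3 g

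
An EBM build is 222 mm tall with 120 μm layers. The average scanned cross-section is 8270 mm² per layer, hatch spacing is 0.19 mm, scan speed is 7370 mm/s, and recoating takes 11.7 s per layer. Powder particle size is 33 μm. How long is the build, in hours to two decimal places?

9.05 hours

Number of layers: 222 / 0.12 → 1850 (rounded up).
Hatch length per layer = 8270 / 0.19 = 43526.3 mm.
Scan time per layer: 43526.3 / 7370 → 5.9059 s.
Time per layer: 5.9059 + 11.7 → 17.6059 s.
Build time = 1850 × 17.6059 = 32570.915 s = 9.05 hours.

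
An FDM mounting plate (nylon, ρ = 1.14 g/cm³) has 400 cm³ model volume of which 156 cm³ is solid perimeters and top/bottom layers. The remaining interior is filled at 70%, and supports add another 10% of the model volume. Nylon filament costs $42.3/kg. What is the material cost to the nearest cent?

Volume inside the shell: 400 − 156 → 244 cm³.
Deposited infill = 0.70 × 244 = 170.8 cm³.
Support = 0.10 × 400, so 40 cm³.
Deposited volume = 156 + 170.8 + 40, so 366.8 cm³.
Mass = 366.8 × 1.14 = 418.152 g.
Cost = 418.152 g / 1000 × $42.3/kg = $17.69.

$17.69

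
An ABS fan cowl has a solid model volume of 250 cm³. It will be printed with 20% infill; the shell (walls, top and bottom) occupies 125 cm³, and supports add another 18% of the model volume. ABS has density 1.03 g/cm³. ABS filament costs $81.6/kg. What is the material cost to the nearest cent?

Infill region = 250 − 125 = 125 cm³.
Deposited infill = 0.20 × 125, so 25 cm³.
Support = 0.18 × 250 = 45 cm³.
Deposited volume = 125 + 25 + 45 = 195 cm³.
Mass = 195 × 1.03, so 200.85 g.
At $81.6/kg: 200.85/1000 × 81.6 = $16.39.

$16.39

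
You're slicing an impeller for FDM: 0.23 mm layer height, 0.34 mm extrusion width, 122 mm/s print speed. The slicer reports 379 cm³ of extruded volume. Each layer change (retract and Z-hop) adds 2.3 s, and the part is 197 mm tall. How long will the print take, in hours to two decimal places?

11.58 hours

Bead cross-section: 0.23 × 0.34 → 0.0782 mm².
Toolpath length = 379 cm³ / 0.0782 mm² = 379000 / 0.0782 = 4846547.3 mm.
Extrusion time = 4846547.3 / 122 = 39725.8 s.
Number of layers: 197 / 0.23 → 857 (rounded up).
Layer-change overhead = 857 × 2.3, so 1971.1 s.
Total = 39725.8 + 1971.1 = 41696.9 s = 11.58 hours.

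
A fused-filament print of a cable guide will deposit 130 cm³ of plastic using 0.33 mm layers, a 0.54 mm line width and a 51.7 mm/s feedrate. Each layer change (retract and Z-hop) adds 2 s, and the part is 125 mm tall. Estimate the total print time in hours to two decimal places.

Line area = 0.33 × 0.54 = 0.1782 mm².
Total extruded path = 130000/0.1782 = 729517.4 mm.
Print-move time: 729517.4 / 51.7 → 14110.6 s.
Number of layers: 125 / 0.33 → 379 (rounded up).
Non-print overhead: 379 × 2 → 758 s.
Total = 14110.6 + 758 = 14868.6 s = 4.13 hours.

4.13 hours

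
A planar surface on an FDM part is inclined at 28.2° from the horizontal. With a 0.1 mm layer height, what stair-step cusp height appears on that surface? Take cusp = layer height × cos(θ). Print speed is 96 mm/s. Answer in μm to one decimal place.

88.1 μm

Cusp = layer height × cos(28.2°) = 0.1 × 0.8813 = 0.08813 mm = 88.1 μm.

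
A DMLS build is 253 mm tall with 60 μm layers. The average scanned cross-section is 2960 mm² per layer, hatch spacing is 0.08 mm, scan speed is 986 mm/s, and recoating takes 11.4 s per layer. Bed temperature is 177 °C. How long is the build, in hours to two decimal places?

Layers = ⌈253/0.06⌉ = 4217.
Hatch length per layer = 2960 / 0.08, so 37000 mm.
Per-layer scan time: 37000 / 986 → 37.5254 s.
Per-layer time = 37.5254 + 11.4 = 48.9254 s.
Total: 4217 × 48.9254 s = 206318.4118 s → 57.31 hours.

57.31 hours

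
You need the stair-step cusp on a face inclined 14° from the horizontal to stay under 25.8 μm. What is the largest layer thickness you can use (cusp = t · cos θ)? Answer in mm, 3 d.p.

0.027 mm

t = h_c / cos θ = 0.0258 / 0.9703 = 0.027 mm.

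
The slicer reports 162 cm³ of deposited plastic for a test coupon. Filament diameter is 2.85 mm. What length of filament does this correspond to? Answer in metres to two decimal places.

25.39 m

Filament cross-section = π × (2.85/2)² = 6.3794 mm².
Length = 162 cm³ / 6.3794 mm² = 162000 / 6.3794 = 25394.24 mm = 25.39 m.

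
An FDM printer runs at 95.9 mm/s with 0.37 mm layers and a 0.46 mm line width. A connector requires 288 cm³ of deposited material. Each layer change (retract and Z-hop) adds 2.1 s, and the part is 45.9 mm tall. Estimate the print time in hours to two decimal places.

4.97 hours

Line area = 0.37 × 0.46, so 0.1702 mm².
Path length: 288000 mm³ / 0.1702 mm² → 1692126.9 mm.
Time extruding: 1692126.9 / 95.9 → 17644.7 s.
Layer count = ceil(45.9 / 0.37) = 125.
Layer-change overhead = 125 × 2.1, so 262.5 s.
Total = 17644.7 + 262.5 = 17907.2 s = 4.97 hours.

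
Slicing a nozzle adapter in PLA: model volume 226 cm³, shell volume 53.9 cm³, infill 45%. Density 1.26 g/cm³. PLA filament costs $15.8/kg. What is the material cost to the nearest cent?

Infill region = 226 − 53.9 = 172.1 cm³.
Infill deposited = 0.45 × 172.1, so 77.445 cm³.
Total printed volume: 53.9 + 77.445 → 131.345 cm³.
Mass = 131.345 × 1.26 = 165.4947 g.
Cost = 165.4947 g / 1000 × $15.8/kg = $2.61.

$2.61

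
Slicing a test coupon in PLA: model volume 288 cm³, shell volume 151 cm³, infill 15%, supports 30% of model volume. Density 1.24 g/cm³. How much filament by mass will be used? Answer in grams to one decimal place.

Interior volume: 288 − 151 → 137 cm³.
Infill deposited = 0.15 × 137 = 20.55 cm³.
Support = 0.30 × 288, so 86.4 cm³.
Total printed volume = 151 + 20.55 + 86.4, so 257.95 cm³.
Mass = 257.95 × 1.24, so 319.858 g.

319.9 g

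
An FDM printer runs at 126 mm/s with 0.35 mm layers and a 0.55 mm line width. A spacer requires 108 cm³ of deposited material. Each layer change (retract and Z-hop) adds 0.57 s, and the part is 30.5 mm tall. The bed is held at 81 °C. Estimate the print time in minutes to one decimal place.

Extrusion cross-section = 0.35 × 0.55 = 0.1925 mm².
Total extruded path = 108000/0.1925 = 561039 mm.
Print-move time: 561039 / 126 → 4452.7 s.
Layers = ⌈30.5/0.35⌉ = 88.
Layer-change overhead: 88 × 0.57 → 50.16 s.
Total = 4452.7 + 50.16 = 4502.86 s = 75.0 minutes.

75.0 minutes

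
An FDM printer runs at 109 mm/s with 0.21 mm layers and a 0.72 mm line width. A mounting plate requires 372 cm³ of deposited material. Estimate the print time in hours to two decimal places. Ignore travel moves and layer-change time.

Line area = 0.21 × 0.72 = 0.1512 mm².
Total extruded path = 372000/0.1512 = 2460317.5 mm.
Extrusion time: 2460317.5 / 109 → 22571.7 s.
Converting: 22571.7 s = 6.27 hours.

6.27 hours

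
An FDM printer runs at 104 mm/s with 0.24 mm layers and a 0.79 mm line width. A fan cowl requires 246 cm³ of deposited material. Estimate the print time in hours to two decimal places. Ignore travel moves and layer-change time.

Bead cross-section = 0.24 × 0.79 = 0.1896 mm².
Toolpath length = 246 cm³ / 0.1896 mm² = 246000 / 0.1896 = 1297468.4 mm.
Time extruding = 1297468.4 / 104, so 12475.7 s.
That's 12475.7 s → 3.47 hours.

3.47 hours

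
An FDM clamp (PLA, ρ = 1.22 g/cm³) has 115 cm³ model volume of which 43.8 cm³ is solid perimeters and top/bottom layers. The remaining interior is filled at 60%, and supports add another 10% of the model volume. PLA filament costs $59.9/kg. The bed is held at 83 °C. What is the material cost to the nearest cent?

Interior volume = 115 − 43.8, so 71.2 cm³.
Infill deposited = 0.60 × 71.2, so 42.72 cm³.
Support = 0.10 × 115, so 11.5 cm³.
Total extruded = 43.8 + 42.72 + 11.5 = 98.02 cm³.
Mass = 98.02 × 1.22, so 119.5844 g.
At $59.9/kg: 119.5844/1000 × 59.9 = $7.16.

$7.16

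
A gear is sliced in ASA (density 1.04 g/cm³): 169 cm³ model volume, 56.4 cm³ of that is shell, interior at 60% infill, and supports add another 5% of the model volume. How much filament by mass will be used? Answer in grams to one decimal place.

Infill region = 169 − 56.4, so 112.6 cm³.
Infill volume = 0.60 × 112.6, so 67.56 cm³.
Support: 0.05 × 169 → 8.45 cm³.
Total extruded = 56.4 + 67.56 + 8.45 = 132.41 cm³.
Mass = 132.41 × 1.04 = 137.7064 g.

137.7 g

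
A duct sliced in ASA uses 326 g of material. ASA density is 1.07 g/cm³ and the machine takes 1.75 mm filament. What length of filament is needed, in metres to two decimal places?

Volume = 326 g / 1.07 g·cm⁻³ = 304.6729 cm³ = 304672.9 mm³.
A = π r² = π × 0.875² = 2.4053 mm².
Length = 304672.9 / 2.4053 = 126667.32 mm = 126.67 m.

126.67 m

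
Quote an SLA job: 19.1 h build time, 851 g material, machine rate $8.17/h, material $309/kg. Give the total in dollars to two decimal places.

$419.01

Machine cost = 8.17 × 19.1, so $156.047.
Feedstock cost: 309 × 851/1000 → $262.959.
Total = 156.047 + 262.959 = 419.006 ≈ $419.01.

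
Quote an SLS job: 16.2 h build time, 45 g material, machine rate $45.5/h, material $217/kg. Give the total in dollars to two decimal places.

Time charge: 45.5 × 16.2 → $737.10.
Material cost = 217 × 45/1000, so $9.765.
Total = 737.10 + 9.765 = 746.865 ≈ $746.87.

$746.87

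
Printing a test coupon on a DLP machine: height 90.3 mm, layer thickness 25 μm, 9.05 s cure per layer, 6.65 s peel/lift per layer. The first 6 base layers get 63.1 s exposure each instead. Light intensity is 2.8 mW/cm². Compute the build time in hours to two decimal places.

Number of layers: 90.3 / 0.025 → 3612 (rounded up).
Base layers: 6 × (63.1 + 6.65) → 418.5 s.
Remaining layers = 3606 × (9.05 + 6.65) = 56614.2 s.
Sum: 418.5 + 56614.2 = 57032.7 s → 15.84 hours.

15.84 hours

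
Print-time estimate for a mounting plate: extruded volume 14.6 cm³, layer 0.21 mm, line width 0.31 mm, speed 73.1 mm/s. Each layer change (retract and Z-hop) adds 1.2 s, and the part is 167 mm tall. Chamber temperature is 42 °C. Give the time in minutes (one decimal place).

67.1 minutes

Line area = 0.21 × 0.31, so 0.0651 mm².
Total extruded path = 14600/0.0651 = 224270.4 mm.
Time extruding = 224270.4 / 73.1 = 3068 s.
Layer count = ceil(167 / 0.21) = 796.
Layer-change overhead = 796 × 1.2 = 955.2 s.
Altogether 3068 + 955.2 = 4023.2 s, i.e. 67.1 minutes.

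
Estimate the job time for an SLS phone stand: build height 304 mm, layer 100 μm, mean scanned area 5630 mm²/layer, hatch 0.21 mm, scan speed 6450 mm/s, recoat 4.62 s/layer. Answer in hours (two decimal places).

7.41 hours

Number of layers: 304 / 0.1 → 3040 (rounded up).
Scan path per layer = 5630 / 0.21, so 26809.5 mm.
Per-layer scan time: 26809.5 / 6450 → 4.1565 s.
Layer cycle = 4.1565 + 4.62, so 8.7765 s.
Build time = 3040 × 8.7765 = 26680.56 s = 7.41 hours.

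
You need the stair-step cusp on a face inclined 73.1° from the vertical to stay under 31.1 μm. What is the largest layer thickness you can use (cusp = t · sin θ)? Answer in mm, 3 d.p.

0.033 mm

t = h_c / sin θ = 0.0311 / 0.9568 = 0.033 mm.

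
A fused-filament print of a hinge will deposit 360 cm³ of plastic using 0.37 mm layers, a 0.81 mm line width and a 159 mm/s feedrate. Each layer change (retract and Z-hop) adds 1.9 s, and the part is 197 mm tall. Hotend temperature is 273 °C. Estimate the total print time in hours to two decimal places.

2.38 hours

Line area = 0.37 × 0.81 = 0.2997 mm².
Total extruded path = 360000/0.2997 = 1201201.2 mm.
Print-move time = 1201201.2 / 159 = 7554.7 s.
Layers = ⌈197/0.37⌉ = 533.
Z-hop total: 533 × 1.9 → 1012.7 s.
Altogether 7554.7 + 1012.7 = 8567.4 s, i.e. 2.38 hours.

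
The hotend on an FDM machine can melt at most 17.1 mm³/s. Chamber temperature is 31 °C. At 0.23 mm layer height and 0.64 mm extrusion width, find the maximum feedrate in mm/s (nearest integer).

116 mm/s

A = 0.23 × 0.64, so 0.1472 mm².
Max speed = 17.1 / 0.1472 = 116.17 ≈ 116 mm/s.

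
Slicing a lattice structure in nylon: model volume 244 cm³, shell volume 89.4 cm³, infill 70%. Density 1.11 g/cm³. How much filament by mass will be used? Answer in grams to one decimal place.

219.4 g

Infill region = 244 − 89.4 = 154.6 cm³.
Deposited infill = 0.70 × 154.6, so 108.22 cm³.
Total printed volume = 89.4 + 108.22 = 197.62 cm³.
Mass: 197.62 × 1.11 → 219.3582 g.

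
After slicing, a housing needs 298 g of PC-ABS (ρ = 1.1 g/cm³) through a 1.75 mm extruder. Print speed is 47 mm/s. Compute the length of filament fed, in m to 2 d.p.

112.63 m

Extruded volume: 298/1.1 = 270.9091 cm³ (270909.1 mm³).
A = π r² = π × 0.875² = 2.4053 mm².
L = V/A = 270909.1/2.4053 = 112630.07 mm → 112.63 m.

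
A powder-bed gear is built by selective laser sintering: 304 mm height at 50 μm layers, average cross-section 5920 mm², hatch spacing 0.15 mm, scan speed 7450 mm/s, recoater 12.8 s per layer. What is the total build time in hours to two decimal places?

Layers = ⌈304/0.05⌉ = 6080.
Per-layer scan distance = 5920 / 0.15, so 39466.7 mm.
Scan time per layer = 39466.7 / 7450 = 5.2975 s.
Layer cycle = 5.2975 + 12.8 = 18.0975 s.
6080 layers × 18.0975 s/layer = 110032.8 s, i.e. 30.56 hours.

30.56 hours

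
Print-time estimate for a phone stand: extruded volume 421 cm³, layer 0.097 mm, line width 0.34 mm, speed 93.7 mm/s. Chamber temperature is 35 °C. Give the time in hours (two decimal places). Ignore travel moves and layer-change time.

37.84 hours

Extrusion cross-section = 0.097 × 0.34 = 0.03298 mm².
Total extruded path = 421000/0.03298 = 12765312.3 mm.
Print-move time = 12765312.3 / 93.7 = 136236 s.
136236 s = 37.84 hours.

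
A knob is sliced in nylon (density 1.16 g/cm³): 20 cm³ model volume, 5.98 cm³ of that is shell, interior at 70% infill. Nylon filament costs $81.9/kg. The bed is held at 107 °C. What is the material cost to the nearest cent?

$1.50

Infill region: 20 − 5.98 → 14.02 cm³.
Deposited infill = 0.70 × 14.02 = 9.814 cm³.
Deposited volume: 5.98 + 9.814 → 15.794 cm³.
Mass = 15.794 × 1.16 = 18.32104 g.
Cost = 18.32104 g / 1000 × $81.9/kg = $1.50.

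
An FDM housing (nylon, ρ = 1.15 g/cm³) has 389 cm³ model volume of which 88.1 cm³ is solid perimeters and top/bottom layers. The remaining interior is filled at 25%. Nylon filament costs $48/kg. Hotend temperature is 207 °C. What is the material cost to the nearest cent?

Interior volume = 389 − 88.1 = 300.9 cm³.
Deposited infill = 0.25 × 300.9, so 75.225 cm³.
Total printed volume = 88.1 + 75.225 = 163.325 cm³.
Mass = 163.325 × 1.15, so 187.82375 g.
Cost = 187.82375 g / 1000 × $48/kg = $9.02.

$9.02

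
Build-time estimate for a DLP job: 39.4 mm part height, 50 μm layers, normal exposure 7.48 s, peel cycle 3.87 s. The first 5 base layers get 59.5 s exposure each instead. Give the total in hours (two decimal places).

2.56 hours

Number of layers: 39.4 / 0.05 → 788 (rounded up).
Base layers = 5 × (59.5 + 3.87) = 316.85 s.
Regular layers = 783 × (7.48 + 3.87), so 8887.05 s.
Sum: 316.85 + 8887.05 = 9203.9 s → 2.56 hours.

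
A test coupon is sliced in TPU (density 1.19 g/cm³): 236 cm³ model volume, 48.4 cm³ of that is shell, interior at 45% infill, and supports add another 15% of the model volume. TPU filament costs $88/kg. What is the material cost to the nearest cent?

Interior volume = 236 − 48.4, so 187.6 cm³.
Infill volume = 0.45 × 187.6, so 84.42 cm³.
Support = 0.15 × 236 = 35.4 cm³.
Total printed volume = 48.4 + 84.42 + 35.4, so 168.22 cm³.
Mass = 168.22 × 1.19 = 200.1818 g.
At $88/kg: 200.1818/1000 × 88 = $17.62.

$17.62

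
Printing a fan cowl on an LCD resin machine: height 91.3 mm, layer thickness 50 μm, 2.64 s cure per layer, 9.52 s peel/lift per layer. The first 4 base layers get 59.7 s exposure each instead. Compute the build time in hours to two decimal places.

6.23 hours

Layers = ⌈91.3/0.05⌉ = 1826.
Base layers: 4 × (59.7 + 9.52) → 276.88 s.
Regular layers: 1822 × (2.64 + 9.52) → 22155.52 s.
Sum: 276.88 + 22155.52 = 22432.4 s → 6.23 hours.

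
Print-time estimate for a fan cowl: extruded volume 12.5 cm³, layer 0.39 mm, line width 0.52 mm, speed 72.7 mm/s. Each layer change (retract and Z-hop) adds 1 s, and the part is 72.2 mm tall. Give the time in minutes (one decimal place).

Extrusion cross-section = 0.39 × 0.52 = 0.2028 mm².
Toolpath length = 12.5 cm³ / 0.2028 mm² = 12500 / 0.2028 = 61637.1 mm.
Extrusion time = 61637.1 / 72.7, so 847.8 s.
Layers = ⌈72.2/0.39⌉ = 186.
Layer-change overhead: 186 × 1 → 186 s.
Altogether 847.8 + 186 = 1033.8 s, i.e. 17.2 minutes.

17.2 minutes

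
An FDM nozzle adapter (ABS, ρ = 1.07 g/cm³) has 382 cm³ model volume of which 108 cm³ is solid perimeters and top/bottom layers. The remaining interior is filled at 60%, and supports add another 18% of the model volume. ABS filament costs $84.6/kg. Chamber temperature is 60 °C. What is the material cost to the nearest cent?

Volume inside the shell = 382 − 108, so 274 cm³.
Deposited infill = 0.60 × 274 = 164.4 cm³.
Support = 0.18 × 382, so 68.76 cm³.
Deposited volume = 108 + 164.4 + 68.76 = 341.16 cm³.
Mass = 341.16 × 1.07, so 365.0412 g.
Cost = 365.0412 g / 1000 × $84.6/kg = $30.88.

$30.88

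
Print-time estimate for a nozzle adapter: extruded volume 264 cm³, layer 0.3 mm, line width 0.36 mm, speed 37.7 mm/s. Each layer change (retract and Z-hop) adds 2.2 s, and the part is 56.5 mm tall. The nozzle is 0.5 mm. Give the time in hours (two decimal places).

Extrusion cross-section: 0.3 × 0.36 → 0.108 mm².
Total extruded path = 264000/0.108 = 2444444.4 mm.
Time extruding = 2444444.4 / 37.7 = 64839.4 s.
Layer count = ceil(56.5 / 0.3) = 189.
Layer-change overhead: 189 × 2.2 → 415.8 s.
Altogether 64839.4 + 415.8 = 65255.2 s, i.e. 18.13 hours.

18.13 hours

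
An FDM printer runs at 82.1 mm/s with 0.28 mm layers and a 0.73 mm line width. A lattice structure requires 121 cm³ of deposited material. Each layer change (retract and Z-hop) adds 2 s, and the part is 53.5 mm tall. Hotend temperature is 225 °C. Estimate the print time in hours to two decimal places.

Line area = 0.28 × 0.73, so 0.2044 mm².
Toolpath length = 121 cm³ / 0.2044 mm² = 121000 / 0.2044 = 591976.5 mm.
Time extruding = 591976.5 / 82.1, so 7210.4 s.
Number of layers: 53.5 / 0.28 → 192 (rounded up).
Z-hop total = 192 × 2, so 384 s.
Altogether 7210.4 + 384 = 7594.4 s, i.e. 2.11 hours.

2.11 hours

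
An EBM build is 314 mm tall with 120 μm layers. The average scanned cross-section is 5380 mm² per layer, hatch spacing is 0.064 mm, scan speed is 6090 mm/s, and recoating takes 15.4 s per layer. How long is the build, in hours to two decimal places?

Layer count = ceil(314 / 0.12) = 2617.
Per-layer scan distance: 5380 / 0.064 → 84062.5 mm.
Per-layer scan time: 84062.5 / 6090 → 13.8034 s.
Time per layer = 13.8034 + 15.4, so 29.2034 s.
Total: 2617 × 29.2034 s = 76425.2978 s → 21.23 hours.

21.23 hours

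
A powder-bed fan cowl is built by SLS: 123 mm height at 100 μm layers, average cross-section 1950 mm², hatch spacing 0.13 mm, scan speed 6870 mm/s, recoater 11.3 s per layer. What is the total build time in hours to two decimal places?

4.61 hours

Number of layers: 123 / 0.1 → 1230 (rounded up).
Scan path per layer = 1950 / 0.13, so 15000 mm.
Scan time per layer = 15000 / 6870, so 2.1834 s.
Time per layer: 2.1834 + 11.3 → 13.4834 s.
Total: 1230 × 13.4834 s = 16584.582 s → 4.61 hours.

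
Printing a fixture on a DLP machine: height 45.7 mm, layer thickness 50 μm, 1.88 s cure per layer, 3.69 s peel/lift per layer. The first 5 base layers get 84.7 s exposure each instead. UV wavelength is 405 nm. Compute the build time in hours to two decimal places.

Layer count = ceil(45.7 / 0.05) = 914.
Base layers: 5 × (84.7 + 3.69) → 441.95 s.
Normal layers = 909 × (1.88 + 3.69) = 5063.13 s.
Total = 441.95 + 5063.13 = 5505.08 s = 1.53 hours.

1.53 hours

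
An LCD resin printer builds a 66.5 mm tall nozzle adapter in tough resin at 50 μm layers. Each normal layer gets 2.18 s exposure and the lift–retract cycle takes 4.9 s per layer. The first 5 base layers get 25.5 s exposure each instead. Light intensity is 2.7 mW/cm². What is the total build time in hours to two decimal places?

2.65 hours

Number of layers: 66.5 / 0.05 → 1330 (rounded up).
Base layers: 5 × (25.5 + 4.9) → 152 s.
Normal layers: 1325 × (2.18 + 4.9) → 9381 s.
Sum: 152 + 9381 = 9533 s → 2.65 hours.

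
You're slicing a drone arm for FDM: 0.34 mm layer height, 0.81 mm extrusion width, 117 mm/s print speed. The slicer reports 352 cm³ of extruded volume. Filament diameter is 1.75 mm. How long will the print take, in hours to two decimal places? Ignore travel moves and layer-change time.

3.03 hours

Line area = 0.34 × 0.81, so 0.2754 mm².
Toolpath length = 352 cm³ / 0.2754 mm² = 352000 / 0.2754 = 1278140.9 mm.
Time extruding = 1278140.9 / 117 = 10924.3 s.
That's 10924.3 s → 3.03 hours.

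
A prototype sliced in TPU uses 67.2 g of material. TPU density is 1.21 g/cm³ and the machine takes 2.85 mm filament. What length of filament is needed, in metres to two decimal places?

8.71 m

Extruded volume: 67.2/1.21 = 55.5372 cm³ (55537.2 mm³).
Cross-section of 2.85 mm filament: π·(2.85/2)² = 6.3794 mm².
Length = 55537.2 / 6.3794 = 8705.71 mm = 8.71 m.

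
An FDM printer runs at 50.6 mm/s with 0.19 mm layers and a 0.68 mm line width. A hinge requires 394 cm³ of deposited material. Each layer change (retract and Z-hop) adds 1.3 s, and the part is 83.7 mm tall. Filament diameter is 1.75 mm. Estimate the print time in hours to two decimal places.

Line area = 0.19 × 0.68, so 0.1292 mm².
Toolpath length = 394 cm³ / 0.1292 mm² = 394000 / 0.1292 = 3049535.6 mm.
Time extruding: 3049535.6 / 50.6 → 60267.5 s.
Number of layers: 83.7 / 0.19 → 441 (rounded up).
Layer-change overhead: 441 × 1.3 → 573.3 s.
Total = 60267.5 + 573.3 = 60840.8 s = 16.90 hours.

16.90 hours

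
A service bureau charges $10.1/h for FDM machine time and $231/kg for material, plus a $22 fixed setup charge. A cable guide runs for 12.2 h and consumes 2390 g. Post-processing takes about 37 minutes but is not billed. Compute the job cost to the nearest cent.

$697.31

Machine-time cost = 10.1 × 12.2 = $123.22.
Feedstock cost = 231 × 2390/1000, so $552.09.
Adding setup: 123.22 + 552.09 + 22 → $697.31.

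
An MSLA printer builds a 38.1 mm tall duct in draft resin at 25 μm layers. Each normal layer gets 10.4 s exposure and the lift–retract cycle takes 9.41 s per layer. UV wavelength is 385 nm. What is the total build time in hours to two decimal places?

Layer count = ceil(38.1 / 0.025) = 1524.
Per-layer time: 10.4 + 9.41 → 19.81 s.
Total = 1524 × 19.81 = 30190.44 s = 8.39 hours.

8.39 hours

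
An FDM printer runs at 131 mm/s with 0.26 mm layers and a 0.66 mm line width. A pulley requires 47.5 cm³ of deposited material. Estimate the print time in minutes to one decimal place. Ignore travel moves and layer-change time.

35.2 minutes

Line area = 0.26 × 0.66 = 0.1716 mm².
Path length: 47500 mm³ / 0.1716 mm² → 276806.5 mm.
Extrusion time = 276806.5 / 131 = 2113 s.
2113 s = 35.2 minutes.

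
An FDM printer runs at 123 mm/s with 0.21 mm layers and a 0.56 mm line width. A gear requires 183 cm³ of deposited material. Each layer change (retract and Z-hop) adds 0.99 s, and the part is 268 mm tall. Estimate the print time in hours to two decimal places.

Bead cross-section = 0.21 × 0.56 = 0.1176 mm².
Total extruded path = 183000/0.1176 = 1556122.4 mm.
Extrusion time: 1556122.4 / 123 → 12651.4 s.
Number of layers: 268 / 0.21 → 1277 (rounded up).
Z-hop total = 1277 × 0.99, so 1264.23 s.
Altogether 12651.4 + 1264.23 = 13915.63 s, i.e. 3.87 hours.

3.87 hours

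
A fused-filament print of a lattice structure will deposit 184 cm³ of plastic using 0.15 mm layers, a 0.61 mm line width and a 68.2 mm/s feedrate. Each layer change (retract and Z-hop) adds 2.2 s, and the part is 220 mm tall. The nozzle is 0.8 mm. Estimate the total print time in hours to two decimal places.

Extrusion cross-section: 0.15 × 0.61 → 0.0915 mm².
Path length: 184000 mm³ / 0.0915 mm² → 2010929 mm.
Print-move time = 2010929 / 68.2, so 29485.8 s.
Number of layers: 220 / 0.15 → 1467 (rounded up).
Z-hop total: 1467 × 2.2 → 3227.4 s.
Total = 29485.8 + 3227.4 = 32713.2 s = 9.09 hours.

9.09 hours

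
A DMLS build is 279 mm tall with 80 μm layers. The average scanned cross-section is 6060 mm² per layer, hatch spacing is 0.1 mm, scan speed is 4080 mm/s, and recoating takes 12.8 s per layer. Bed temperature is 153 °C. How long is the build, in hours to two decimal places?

26.79 hours

Layer count = ceil(279 / 0.08) = 3488.
Per-layer scan distance = 6060 / 0.1, so 60600 mm.
Laser time per layer: 60600 / 4080 → 14.8529 s.
Time per layer: 14.8529 + 12.8 → 27.6529 s.
3488 layers × 27.6529 s/layer = 96453.3152 s, i.e. 26.79 hours.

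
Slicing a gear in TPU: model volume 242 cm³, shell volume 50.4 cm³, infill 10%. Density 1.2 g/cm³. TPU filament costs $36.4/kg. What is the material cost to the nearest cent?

$3.04

Infill region = 242 − 50.4, so 191.6 cm³.
Infill deposited = 0.10 × 191.6, so 19.16 cm³.
Total extruded = 50.4 + 19.16, so 69.56 cm³.
Mass: 69.56 × 1.2 → 83.472 g.
Cost = 83.472 g / 1000 × $36.4/kg = $3.04.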